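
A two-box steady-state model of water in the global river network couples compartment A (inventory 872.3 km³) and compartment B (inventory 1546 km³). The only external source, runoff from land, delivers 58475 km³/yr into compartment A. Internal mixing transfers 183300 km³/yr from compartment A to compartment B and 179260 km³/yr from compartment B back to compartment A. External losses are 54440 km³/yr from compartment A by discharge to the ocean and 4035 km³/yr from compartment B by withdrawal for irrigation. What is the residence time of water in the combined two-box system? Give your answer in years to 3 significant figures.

Residence time in the combined system uses the total inventory and the total *external* removal — internal exchanges between the two boxes cancel.
M_total = 872.3 + 1546 = 2418.3 km³.
ΣF_external_out = 54440 + 4035 = 58475 km³/yr.
τ = M_total / ΣF_ext = 2418.3 / 58475 = 0.04136 yr.

0.0414 yr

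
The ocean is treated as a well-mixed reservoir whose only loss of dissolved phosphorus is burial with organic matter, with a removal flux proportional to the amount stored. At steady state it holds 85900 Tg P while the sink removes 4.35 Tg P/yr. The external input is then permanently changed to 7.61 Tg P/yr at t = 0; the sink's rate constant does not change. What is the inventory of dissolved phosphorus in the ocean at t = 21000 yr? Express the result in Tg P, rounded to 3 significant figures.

128000 Tg P

Residence time τ = M₀/F₀ = 19750 yr. The eventual steady state is M_∞ = M₀·(F₁/F₀) = 85900 × 7.61/4.35 = 150280 Tg P.
The anomaly ΔM(t) = M(t) − M_∞ decays as ΔM₀·e^(−t/τ) with ΔM₀ = 85900 − 150280 = −64380 Tg P.
At t = 21000 yr, e^(−t/τ) = e^(−1.063) = 0.3453, so ΔM = −22230 Tg P and M = 150280 − 22230 = 128050 Tg P.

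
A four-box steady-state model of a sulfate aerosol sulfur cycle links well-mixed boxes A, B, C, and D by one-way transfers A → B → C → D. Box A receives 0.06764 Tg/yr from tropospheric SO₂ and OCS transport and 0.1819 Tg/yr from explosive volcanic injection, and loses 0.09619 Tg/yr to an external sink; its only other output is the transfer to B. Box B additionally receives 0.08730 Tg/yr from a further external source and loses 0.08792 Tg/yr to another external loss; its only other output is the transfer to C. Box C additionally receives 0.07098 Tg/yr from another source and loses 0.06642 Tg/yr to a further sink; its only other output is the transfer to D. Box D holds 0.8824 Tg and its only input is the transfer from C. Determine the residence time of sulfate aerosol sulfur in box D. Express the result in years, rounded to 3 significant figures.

Box A: F(A→B) = (0.06764 + 0.1819) − 0.09619 = 0.15335 Tg/yr.
Box B: F(B→C) = (0.15335 + 0.08730) − 0.08792 = 0.15273 Tg/yr.
Box C: F(C→D) = (0.15273 + 0.07098) − 0.06642 = 0.15729 Tg/yr.
Box D throughput = its input = 0.15729 Tg/yr; τ = 0.8824 / 0.15729 = 5.610 yr.

5.61 yr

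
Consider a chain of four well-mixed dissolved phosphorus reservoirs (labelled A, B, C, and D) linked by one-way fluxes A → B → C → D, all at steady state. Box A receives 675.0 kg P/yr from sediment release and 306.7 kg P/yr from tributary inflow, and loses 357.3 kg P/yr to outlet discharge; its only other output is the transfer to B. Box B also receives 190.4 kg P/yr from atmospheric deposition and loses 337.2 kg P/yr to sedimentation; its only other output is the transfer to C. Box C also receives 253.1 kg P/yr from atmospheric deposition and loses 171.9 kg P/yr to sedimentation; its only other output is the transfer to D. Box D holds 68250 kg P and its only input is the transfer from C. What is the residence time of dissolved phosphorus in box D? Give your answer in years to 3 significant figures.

122 yr

Box A: F(A→B) = (675.0 + 306.7) − 357.3 = 624.40 kg P/yr.
Box B: F(B→C) = (624.40 + 190.4) − 337.2 = 477.60 kg P/yr.
Box C: F(C→D) = (477.60 + 253.1) − 171.9 = 558.80 kg P/yr.
Box D throughput = its input = 558.80 kg P/yr; τ = 68250 / 558.80 = 122.1 yr.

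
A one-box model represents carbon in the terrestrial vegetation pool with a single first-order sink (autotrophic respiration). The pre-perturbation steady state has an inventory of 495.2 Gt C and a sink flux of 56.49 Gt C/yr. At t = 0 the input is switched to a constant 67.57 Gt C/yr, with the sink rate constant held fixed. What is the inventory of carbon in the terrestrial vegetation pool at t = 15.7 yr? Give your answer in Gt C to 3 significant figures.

576 Gt C

τ = M₀/F₀ = 495.2/56.49 = 8.766 yr; rate constant k = 1/τ.
New steady state M_∞ = F₁/k = F₁·τ = 67.57 × 8.766 = 592.33 Gt C.
M(t) = M_∞ + (M₀ − M_∞)·e^(−t/τ); t/τ = 15.7/8.766 = 1.791, so e^(−t/τ) = 0.1668.
M(t) = 592.33 − 97.13 × 0.1668 = 576.13 Gt C.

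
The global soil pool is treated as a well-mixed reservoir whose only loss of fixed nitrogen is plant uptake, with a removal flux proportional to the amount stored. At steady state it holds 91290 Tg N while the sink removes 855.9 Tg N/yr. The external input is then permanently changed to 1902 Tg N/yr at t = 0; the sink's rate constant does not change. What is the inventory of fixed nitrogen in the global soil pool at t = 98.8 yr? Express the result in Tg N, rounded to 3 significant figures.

159000 Tg N

Residence time τ = M₀/F₀ = 106.7 yr. The eventual steady state is M_∞ = M₀·(F₁/F₀) = 91290 × 1902/855.9 = 202870 Tg N.
The anomaly ΔM(t) = M(t) − M_∞ decays as ΔM₀·e^(−t/τ) with ΔM₀ = 91290 − 202870 = −111600 Tg N.
At t = 98.8 yr, e^(−t/τ) = e^(−0.9263) = 0.3960, so ΔM = −44190 Tg N and M = 202870 − 44190 = 158680 Tg N.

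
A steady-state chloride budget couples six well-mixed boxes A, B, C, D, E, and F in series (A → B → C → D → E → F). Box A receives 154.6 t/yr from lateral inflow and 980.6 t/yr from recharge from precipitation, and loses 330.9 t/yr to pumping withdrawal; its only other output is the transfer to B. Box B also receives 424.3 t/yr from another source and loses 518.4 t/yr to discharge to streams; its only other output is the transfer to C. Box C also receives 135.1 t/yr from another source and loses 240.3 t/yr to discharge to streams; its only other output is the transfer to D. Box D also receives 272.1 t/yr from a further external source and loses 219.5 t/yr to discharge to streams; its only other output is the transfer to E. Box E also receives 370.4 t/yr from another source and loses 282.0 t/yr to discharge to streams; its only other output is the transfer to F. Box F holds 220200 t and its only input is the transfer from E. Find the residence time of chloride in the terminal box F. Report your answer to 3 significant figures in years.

295 yr

Box A: F(A→B) = (154.6 + 980.6) − 330.9 = 804.30 t/yr.
Box B: F(B→C) = (804.30 + 424.3) − 518.4 = 710.20 t/yr.
Box C: F(C→D) = (710.20 + 135.1) − 240.3 = 605.00 t/yr.
Box D: F(D→E) = (605.00 + 272.1) − 219.5 = 657.60 t/yr.
Box E: F(E→F) = (657.60 + 370.4) − 282.0 = 746.00 t/yr.
Box F throughput = its input = 746.00 t/yr; τ = 220200 / 746.00 = 295.2 yr.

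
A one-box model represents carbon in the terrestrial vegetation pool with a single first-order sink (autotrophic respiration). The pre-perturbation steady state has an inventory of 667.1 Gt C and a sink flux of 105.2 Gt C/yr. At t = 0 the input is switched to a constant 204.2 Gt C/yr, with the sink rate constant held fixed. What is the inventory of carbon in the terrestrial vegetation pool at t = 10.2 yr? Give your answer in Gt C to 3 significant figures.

1170 Gt C

The sink rate constant is k = F₀/M₀ = 105.2/667.1 = 0.1577 yr⁻¹.
Solving dM/dt = F₁ − kM with M(0) = M₀ gives M(t) = F₁/k + (M₀ − F₁/k)·e^(−kt).
F₁/k = 204.2/0.1577 = 1294.9 Gt C; kt = 0.1577 × 10.2 = 1.609, e^(−kt) = 0.2002.
M(10.2) = 1294.9 + (667.1 − 1294.9) × 0.2002 = 1294.9 − 125.7 = 1169.2 Gt C.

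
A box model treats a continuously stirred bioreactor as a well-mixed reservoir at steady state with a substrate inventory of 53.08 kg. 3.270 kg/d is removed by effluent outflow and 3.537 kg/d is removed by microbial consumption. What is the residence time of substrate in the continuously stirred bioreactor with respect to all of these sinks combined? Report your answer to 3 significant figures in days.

Total removal flux = 3.270 + 3.537 = 6.8070 kg/d.
τ = M / ΣF_out = 53.08 / 6.8070 = 7.798 d.

7.80 d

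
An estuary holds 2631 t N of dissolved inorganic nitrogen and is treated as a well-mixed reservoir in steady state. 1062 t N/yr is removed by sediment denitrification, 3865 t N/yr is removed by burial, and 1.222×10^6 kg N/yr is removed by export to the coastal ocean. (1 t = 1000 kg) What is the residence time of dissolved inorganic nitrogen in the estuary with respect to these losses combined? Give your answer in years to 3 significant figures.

Convert the export to the coastal ocean flux: 1.222×10^6 kg N/yr = 1222 t N/yr.
Total removal = 1062 + 3865 + 1222 = 6149.0 t N/yr.
τ = M / ΣF_out = 2631 / 6149.0 = 0.4279 yr.

0.428 yr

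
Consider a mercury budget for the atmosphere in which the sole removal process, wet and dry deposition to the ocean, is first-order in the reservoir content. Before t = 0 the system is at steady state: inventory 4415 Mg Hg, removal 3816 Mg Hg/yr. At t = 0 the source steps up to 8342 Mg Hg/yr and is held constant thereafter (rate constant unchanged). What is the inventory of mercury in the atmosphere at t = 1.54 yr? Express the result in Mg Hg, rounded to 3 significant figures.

The sink rate constant is k = F₀/M₀ = 3816/4415 = 0.8643 yr⁻¹.
Solving dM/dt = F₁ − kM with M(0) = M₀ gives M(t) = F₁/k + (M₀ − F₁/k)·e^(−kt).
F₁/k = 8342/0.8643 = 9651.4 Mg Hg; kt = 0.8643 × 1.54 = 1.331, e^(−kt) = 0.2642.
M(1.54) = 9651.4 + (4415 − 9651.4) × 0.2642 = 9651.4 − 1383 = 8268.0 Mg Hg.

8270 Mg Hg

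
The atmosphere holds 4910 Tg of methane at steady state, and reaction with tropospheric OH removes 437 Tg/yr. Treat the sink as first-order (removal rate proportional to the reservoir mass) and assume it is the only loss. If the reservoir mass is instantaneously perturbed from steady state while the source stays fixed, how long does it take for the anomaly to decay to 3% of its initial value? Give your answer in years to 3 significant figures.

For a linear reservoir the anomaly decays as exp(−t/τ) with τ = M/F = 4910/437 = 11.24 yr.
exp(−t/τ) = 0.03 ⇒ t = −τ ln(0.03) = 11.24 × 3.507 = 39.40 yr.

39.4 yr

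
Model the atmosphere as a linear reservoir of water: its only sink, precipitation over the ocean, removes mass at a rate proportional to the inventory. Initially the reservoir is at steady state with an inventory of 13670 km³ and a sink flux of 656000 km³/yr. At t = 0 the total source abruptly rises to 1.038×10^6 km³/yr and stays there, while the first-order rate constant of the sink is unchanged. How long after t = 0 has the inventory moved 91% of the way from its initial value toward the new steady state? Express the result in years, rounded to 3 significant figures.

τ = M₀/F₀ = 13670/656000 = 0.02084 yr.
The remaining gap fraction is e^(−t/τ); 91% covered ⇒ e^(−t/τ) = 0.0900.
t = −τ ln(0.0900) = 0.02084 × 2.408 = 0.05018 yr.

0.0502 yr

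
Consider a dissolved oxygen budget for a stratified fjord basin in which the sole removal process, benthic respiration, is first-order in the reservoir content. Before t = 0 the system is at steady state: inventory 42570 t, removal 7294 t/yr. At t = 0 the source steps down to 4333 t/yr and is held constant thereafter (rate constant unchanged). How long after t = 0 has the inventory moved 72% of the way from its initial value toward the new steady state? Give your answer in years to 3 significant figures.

7.43 yr

τ = M₀/F₀ = 42570/7294 = 5.836 yr.
The remaining gap fraction is e^(−t/τ); 72% covered ⇒ e^(−t/τ) = 0.280.
t = −τ ln(0.280) = 5.836 × 1.273 = 7.429 yr.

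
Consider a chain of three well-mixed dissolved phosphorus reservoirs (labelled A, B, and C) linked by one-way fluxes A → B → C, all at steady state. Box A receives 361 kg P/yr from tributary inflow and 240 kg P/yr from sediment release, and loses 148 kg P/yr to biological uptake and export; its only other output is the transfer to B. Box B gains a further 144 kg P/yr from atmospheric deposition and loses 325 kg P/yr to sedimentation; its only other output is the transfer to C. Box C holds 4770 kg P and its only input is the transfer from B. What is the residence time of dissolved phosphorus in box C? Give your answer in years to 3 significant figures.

17.5 yr

Box A: F(A→B) = (361 + 240) − 148 = 453.00 kg P/yr.
Box B: F(B→C) = (453.00 + 144) − 325 = 272.00 kg P/yr.
Box C throughput = its input = 272.00 kg P/yr; τ = 4770 / 272.00 = 17.54 yr.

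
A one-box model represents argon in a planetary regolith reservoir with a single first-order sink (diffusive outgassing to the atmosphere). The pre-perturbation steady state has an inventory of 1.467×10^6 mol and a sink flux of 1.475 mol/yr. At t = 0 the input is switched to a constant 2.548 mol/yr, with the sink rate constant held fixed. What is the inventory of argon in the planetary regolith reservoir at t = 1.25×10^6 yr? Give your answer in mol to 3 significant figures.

2.23×10^6 mol

τ = M₀/F₀ = 1.467×10^6/1.475 = 994600 yr; rate constant k = 1/τ.
New steady state M_∞ = F₁/k = F₁·τ = 2.548 × 994600 = 2.5342×10^6 mol.
M(t) = M_∞ + (M₀ − M_∞)·e^(−t/τ); t/τ = 1.25×10^6/994600 = 1.257, so e^(−t/τ) = 0.2846.
M(t) = 2.5342×10^6 − 1.067×10^6 × 0.2846 = 2.2305×10^6 mol.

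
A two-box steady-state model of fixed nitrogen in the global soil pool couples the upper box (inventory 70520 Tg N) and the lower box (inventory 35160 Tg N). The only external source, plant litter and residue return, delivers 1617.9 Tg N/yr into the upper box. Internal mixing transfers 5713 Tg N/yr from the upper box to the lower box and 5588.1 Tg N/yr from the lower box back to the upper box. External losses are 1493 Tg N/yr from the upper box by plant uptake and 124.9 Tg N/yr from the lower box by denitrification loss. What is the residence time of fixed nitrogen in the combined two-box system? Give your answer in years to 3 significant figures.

65.3 yr

Treat the two boxes together as one reservoir: the mixing fluxes between them are internal recycling, so τ = ΣM / Σ(external losses).
M_total = 70520 + 35160 = 105680 Tg N.
ΣF_external_out = 1493 + 124.9 = 1617.9 Tg N/yr.
τ = M_total / ΣF_ext = 105680 / 1617.9 = 65.32 yr.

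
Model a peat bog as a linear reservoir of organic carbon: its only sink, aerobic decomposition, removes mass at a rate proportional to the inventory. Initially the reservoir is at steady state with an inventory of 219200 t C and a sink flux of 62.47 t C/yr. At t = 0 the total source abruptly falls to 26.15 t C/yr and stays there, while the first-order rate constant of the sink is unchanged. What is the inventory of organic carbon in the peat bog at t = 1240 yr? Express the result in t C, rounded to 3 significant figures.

The sink rate constant is k = F₀/M₀ = 62.47/219200 = 0.0002850 yr⁻¹.
Solving dM/dt = F₁ − kM with M(0) = M₀ gives M(t) = F₁/k + (M₀ − F₁/k)·e^(−kt).
F₁/k = 26.15/0.0002850 = 91757 t C; kt = 0.0002850 × 1240 = 0.3534, e^(−kt) = 0.7023.
M(1240) = 91757 + (219200 − 91757) × 0.7023 = 91757 + 89500 = 181260 t C.

181000 t C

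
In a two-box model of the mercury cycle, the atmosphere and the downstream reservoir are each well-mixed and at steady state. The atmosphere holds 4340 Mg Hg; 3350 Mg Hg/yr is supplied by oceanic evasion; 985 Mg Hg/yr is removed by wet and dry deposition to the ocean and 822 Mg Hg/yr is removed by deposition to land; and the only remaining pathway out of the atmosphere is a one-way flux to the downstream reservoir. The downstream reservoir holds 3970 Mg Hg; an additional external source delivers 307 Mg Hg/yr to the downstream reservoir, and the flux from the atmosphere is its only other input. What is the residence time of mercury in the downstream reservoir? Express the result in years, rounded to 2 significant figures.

2.1 yr

Balance the atmosphere: ΣF_in = 3350.0 Mg Hg/yr.
Flux to the downstream reservoir = ΣF_in − (985 + 822) = 1543.0 Mg Hg/yr.
Total input to the downstream reservoir = 1543.0 + 307 = 1850.0 Mg Hg/yr; at steady state this equals its total output.
τ = M / F = 3970 / 1850.0 = 2.146 yr.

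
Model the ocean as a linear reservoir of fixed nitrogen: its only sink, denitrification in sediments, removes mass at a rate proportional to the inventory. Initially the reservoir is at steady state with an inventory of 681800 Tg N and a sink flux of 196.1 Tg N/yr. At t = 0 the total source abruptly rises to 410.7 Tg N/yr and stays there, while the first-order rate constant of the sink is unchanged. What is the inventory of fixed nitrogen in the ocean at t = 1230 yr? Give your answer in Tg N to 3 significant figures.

904000 Tg N

Residence time τ = M₀/F₀ = 3477 yr. The eventual steady state is M_∞ = M₀·(F₁/F₀) = 681800 × 410.7/196.1 = 1.4279×10^6 Tg N.
The anomaly ΔM(t) = M(t) − M_∞ decays as ΔM₀·e^(−t/τ) with ΔM₀ = 681800 − 1.4279×10^6 = −746100 Tg N.
At t = 1230 yr, e^(−t/τ) = e^(−0.3538) = 0.7020, so ΔM = −523800 Tg N and M = 1.4279×10^6 − 523800 = 904120 Tg N.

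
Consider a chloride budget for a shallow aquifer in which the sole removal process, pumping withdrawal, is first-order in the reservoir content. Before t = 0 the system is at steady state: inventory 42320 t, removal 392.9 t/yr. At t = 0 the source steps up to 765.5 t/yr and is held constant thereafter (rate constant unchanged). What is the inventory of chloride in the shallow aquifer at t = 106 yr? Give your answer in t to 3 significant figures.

67500 t

Residence time τ = M₀/F₀ = 107.7 yr. The eventual steady state is M_∞ = M₀·(F₁/F₀) = 42320 × 765.5/392.9 = 82453 t.
The anomaly ΔM(t) = M(t) − M_∞ decays as ΔM₀·e^(−t/τ) with ΔM₀ = 42320 − 82453 = −40130 t.
At t = 106 yr, e^(−t/τ) = e^(−0.9841) = 0.3738, so ΔM = −15000 t and M = 82453 − 15000 = 67453 t.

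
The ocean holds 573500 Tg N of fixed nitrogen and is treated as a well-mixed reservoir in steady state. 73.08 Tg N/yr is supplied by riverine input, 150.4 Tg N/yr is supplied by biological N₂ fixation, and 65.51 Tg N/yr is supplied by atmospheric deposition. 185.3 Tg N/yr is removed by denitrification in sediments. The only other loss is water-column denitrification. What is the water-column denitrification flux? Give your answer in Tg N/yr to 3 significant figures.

104 Tg N/yr

At steady state ΣF_in = ΣF_out.
ΣF_in = 73.08 + 150.4 + 65.51 = 288.99 Tg N/yr.
Water-column denitrification flux = ΣF_in − (185.3) = 288.99 − 185.3 = 103.7 Tg N/yr.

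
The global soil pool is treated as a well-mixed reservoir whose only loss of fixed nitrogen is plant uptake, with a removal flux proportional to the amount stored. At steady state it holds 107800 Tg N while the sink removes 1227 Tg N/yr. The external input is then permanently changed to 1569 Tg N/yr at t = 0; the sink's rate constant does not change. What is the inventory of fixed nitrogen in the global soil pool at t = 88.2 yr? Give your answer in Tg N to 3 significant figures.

Residence time τ = M₀/F₀ = 87.86 yr. The eventual steady state is M_∞ = M₀·(F₁/F₀) = 107800 × 1569/1227 = 137850 Tg N.
The anomaly ΔM(t) = M(t) − M_∞ decays as ΔM₀·e^(−t/τ) with ΔM₀ = 107800 − 137850 = −30050 Tg N.
At t = 88.2 yr, e^(−t/τ) = e^(−1.004) = 0.3664, so ΔM = −11010 Tg N and M = 137850 − 11010 = 126840 Tg N.

127000 Tg N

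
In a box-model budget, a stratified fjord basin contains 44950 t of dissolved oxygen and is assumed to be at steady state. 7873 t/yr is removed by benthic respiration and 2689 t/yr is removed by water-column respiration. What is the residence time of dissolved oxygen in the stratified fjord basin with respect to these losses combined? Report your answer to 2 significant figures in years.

Total removal = 7873 + 2689 = 10562 t/yr.
τ = M / ΣF_out = 44950 / 10562 = 4.256 yr.

4.3 yr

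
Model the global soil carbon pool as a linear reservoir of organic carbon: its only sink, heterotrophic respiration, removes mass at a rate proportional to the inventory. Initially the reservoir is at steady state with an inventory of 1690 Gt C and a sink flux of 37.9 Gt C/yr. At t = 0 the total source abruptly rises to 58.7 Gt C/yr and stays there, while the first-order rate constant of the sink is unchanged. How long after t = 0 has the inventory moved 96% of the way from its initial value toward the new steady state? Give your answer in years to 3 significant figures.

144 yr

τ = M₀/F₀ = 1690/37.9 = 44.59 yr.
The remaining gap fraction is e^(−t/τ); 96% covered ⇒ e^(−t/τ) = 0.0400.
t = −τ ln(0.0400) = 44.59 × 3.219 = 143.5 yr.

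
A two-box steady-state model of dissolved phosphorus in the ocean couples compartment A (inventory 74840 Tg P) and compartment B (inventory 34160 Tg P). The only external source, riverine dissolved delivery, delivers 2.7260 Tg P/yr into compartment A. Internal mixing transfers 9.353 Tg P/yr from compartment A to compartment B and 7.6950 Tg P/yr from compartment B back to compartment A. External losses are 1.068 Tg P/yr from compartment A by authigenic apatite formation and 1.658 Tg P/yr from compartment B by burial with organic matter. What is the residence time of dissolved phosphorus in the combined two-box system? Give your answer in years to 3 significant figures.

Residence time in the combined system uses the total inventory and the total *external* removal — internal exchanges between the two boxes cancel.
M_total = 74840 + 34160 = 109000 Tg P.
ΣF_external_out = 1.068 + 1.658 = 2.7260 Tg P/yr.
τ = M_total / ΣF_ext = 109000 / 2.7260 = 39990 yr.

40000 yr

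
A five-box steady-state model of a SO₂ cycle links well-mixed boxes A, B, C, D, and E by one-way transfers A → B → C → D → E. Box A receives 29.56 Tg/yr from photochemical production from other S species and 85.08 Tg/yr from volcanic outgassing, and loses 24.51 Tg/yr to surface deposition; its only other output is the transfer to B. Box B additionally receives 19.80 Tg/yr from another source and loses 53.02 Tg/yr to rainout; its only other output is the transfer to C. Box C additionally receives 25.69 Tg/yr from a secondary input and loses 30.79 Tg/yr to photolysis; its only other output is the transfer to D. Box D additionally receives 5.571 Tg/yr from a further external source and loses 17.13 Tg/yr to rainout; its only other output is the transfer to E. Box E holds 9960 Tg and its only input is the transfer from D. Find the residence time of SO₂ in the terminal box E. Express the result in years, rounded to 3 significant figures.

247 yr

Box A: F(A→B) = (29.56 + 85.08) − 24.51 = 90.130 Tg/yr.
Box B: F(B→C) = (90.130 + 19.80) − 53.02 = 56.910 Tg/yr.
Box C: F(C→D) = (56.910 + 25.69) − 30.79 = 51.810 Tg/yr.
Box D: F(D→E) = (51.810 + 5.571) − 17.13 = 40.251 Tg/yr.
Box E throughput = its input = 40.251 Tg/yr; τ = 9960 / 40.251 = 247.4 yr.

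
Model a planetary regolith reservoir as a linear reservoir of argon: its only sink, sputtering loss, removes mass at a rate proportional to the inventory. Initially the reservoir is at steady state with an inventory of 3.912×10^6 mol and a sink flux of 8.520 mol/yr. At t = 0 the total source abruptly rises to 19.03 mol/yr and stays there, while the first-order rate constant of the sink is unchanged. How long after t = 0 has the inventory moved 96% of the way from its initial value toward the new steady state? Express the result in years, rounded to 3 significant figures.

τ = M₀/F₀ = 3.912×10^6/8.520 = 459200 yr.
The remaining gap fraction is e^(−t/τ); 96% covered ⇒ e^(−t/τ) = 0.0400.
t = −τ ln(0.0400) = 459200 × 3.219 = 1.478×10^6 yr.

1.48×10^6 yr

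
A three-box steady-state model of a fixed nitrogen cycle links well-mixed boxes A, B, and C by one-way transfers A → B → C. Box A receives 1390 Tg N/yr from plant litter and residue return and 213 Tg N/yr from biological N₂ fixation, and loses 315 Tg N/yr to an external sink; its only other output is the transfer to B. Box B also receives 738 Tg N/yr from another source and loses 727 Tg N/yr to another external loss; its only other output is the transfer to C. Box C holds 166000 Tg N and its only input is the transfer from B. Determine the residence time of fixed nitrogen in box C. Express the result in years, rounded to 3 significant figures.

128 yr

Box A: F(A→B) = (1390 + 213) − 315 = 1288.0 Tg N/yr.
Box B: F(B→C) = (1288.0 + 738) − 727 = 1299.0 Tg N/yr.
Box C throughput = its input = 1299.0 Tg N/yr; τ = 166000 / 1299.0 = 127.8 yr.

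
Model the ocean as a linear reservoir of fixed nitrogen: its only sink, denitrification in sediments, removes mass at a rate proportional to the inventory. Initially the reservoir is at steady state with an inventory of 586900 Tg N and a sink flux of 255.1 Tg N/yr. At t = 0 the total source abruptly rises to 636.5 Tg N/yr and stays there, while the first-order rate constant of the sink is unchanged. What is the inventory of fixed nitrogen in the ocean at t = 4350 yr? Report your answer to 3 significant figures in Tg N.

The sink rate constant is k = F₀/M₀ = 255.1/586900 = 0.0004347 yr⁻¹.
Solving dM/dt = F₁ − kM with M(0) = M₀ gives M(t) = F₁/k + (M₀ − F₁/k)·e^(−kt).
F₁/k = 636.5/0.0004347 = 1.4644×10^6 Tg N; kt = 0.0004347 × 4350 = 1.891, e^(−kt) = 0.1510.
M(4350) = 1.4644×10^6 + (586900 − 1.4644×10^6) × 0.1510 = 1.4644×10^6 − 132500 = 1.3319×10^6 Tg N.

1.33×10^6 Tg N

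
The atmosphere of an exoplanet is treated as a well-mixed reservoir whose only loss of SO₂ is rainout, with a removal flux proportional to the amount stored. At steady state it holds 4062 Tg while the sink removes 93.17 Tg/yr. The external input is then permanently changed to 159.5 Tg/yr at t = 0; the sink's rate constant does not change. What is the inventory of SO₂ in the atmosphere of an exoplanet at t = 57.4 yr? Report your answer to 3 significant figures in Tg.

Residence time τ = M₀/F₀ = 43.60 yr. The eventual steady state is M_∞ = M₀·(F₁/F₀) = 4062 × 159.5/93.17 = 6953.8 Tg.
The anomaly ΔM(t) = M(t) − M_∞ decays as ΔM₀·e^(−t/τ) with ΔM₀ = 4062 − 6953.8 = −2892 Tg.
At t = 57.4 yr, e^(−t/τ) = e^(−1.317) = 0.2680, so ΔM = −775.2 Tg and M = 6953.8 − 775.2 = 6178.7 Tg.

6180 Tg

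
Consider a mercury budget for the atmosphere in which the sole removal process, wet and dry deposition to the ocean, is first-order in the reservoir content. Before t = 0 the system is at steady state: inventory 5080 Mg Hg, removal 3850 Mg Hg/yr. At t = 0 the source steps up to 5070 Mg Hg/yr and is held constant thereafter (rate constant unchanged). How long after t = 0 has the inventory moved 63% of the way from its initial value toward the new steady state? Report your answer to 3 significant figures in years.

τ = M₀/F₀ = 5080/3850 = 1.319 yr.
The remaining gap fraction is e^(−t/τ); 63% covered ⇒ e^(−t/τ) = 0.370.
t = −τ ln(0.370) = 1.319 × 0.9943 = 1.312 yr.

1.31 yr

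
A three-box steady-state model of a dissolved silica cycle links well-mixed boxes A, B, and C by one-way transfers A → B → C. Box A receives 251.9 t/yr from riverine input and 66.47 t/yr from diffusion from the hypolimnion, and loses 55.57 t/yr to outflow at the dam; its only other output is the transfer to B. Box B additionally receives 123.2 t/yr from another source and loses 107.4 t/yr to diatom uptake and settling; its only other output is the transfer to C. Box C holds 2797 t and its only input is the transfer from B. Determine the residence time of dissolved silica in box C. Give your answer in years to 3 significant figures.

Box A: F(A→B) = (251.9 + 66.47) − 55.57 = 262.80 t/yr.
Box B: F(B→C) = (262.80 + 123.2) − 107.4 = 278.60 t/yr.
Box C throughput = its input = 278.60 t/yr; τ = 2797 / 278.60 = 10.04 yr.

10.0 yr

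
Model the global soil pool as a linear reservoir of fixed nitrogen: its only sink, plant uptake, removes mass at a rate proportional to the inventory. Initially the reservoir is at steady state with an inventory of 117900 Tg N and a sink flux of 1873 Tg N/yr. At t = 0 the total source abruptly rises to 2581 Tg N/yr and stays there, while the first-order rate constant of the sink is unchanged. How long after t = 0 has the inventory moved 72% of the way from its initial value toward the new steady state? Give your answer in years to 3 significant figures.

80.1 yr

τ = M₀/F₀ = 117900/1873 = 62.95 yr.
The remaining gap fraction is e^(−t/τ); 72% covered ⇒ e^(−t/τ) = 0.280.
t = −τ ln(0.280) = 62.95 × 1.273 = 80.13 yr.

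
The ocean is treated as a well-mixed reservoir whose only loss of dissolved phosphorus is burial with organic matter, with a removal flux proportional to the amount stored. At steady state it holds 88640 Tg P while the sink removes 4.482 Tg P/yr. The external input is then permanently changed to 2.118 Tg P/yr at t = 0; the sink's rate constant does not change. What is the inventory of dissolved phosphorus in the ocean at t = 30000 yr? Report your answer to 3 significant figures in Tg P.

52100 Tg P

The sink rate constant is k = F₀/M₀ = 4.482/88640 = 5.056×10^-5 yr⁻¹.
Solving dM/dt = F₁ − kM with M(0) = M₀ gives M(t) = F₁/k + (M₀ − F₁/k)·e^(−kt).
F₁/k = 2.118/5.056×10^-5 = 41887 Tg P; kt = 5.056×10^-5 × 30000 = 1.517, e^(−kt) = 0.2194.
M(30000) = 41887 + (88640 − 41887) × 0.2194 = 41887 + 10260 = 52144 Tg P.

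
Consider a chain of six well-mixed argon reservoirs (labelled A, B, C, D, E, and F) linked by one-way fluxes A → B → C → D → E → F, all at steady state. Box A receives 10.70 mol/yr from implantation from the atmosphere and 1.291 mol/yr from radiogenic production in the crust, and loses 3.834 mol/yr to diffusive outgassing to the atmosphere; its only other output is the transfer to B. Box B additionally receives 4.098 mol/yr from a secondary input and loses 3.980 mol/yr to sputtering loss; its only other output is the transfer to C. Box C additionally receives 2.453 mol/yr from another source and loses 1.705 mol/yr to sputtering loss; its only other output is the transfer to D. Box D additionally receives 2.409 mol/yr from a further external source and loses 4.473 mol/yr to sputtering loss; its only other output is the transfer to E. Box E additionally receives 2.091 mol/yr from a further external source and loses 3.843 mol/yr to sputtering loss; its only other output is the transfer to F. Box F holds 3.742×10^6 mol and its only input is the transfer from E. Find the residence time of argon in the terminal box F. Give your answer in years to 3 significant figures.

Box A: F(A→B) = (10.70 + 1.291) − 3.834 = 8.1570 mol/yr.
Box B: F(B→C) = (8.1570 + 4.098) − 3.980 = 8.2750 mol/yr.
Box C: F(C→D) = (8.2750 + 2.453) − 1.705 = 9.0230 mol/yr.
Box D: F(D→E) = (9.0230 + 2.409) − 4.473 = 6.9590 mol/yr.
Box E: F(E→F) = (6.9590 + 2.091) − 3.843 = 5.2070 mol/yr.
Box F throughput = its input = 5.2070 mol/yr; τ = 3.742×10^6 / 5.2070 = 718600 yr.

719000 yr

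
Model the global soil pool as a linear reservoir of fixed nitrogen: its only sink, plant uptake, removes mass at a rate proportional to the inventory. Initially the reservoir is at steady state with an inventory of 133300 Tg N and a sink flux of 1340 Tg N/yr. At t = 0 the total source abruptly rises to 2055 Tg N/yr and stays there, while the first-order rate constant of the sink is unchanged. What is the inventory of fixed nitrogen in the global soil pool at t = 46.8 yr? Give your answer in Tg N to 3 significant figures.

160000 Tg N

τ = M₀/F₀ = 133300/1340 = 99.48 yr; rate constant k = 1/τ.
New steady state M_∞ = F₁/k = F₁·τ = 2055 × 99.48 = 204430 Tg N.
M(t) = M_∞ + (M₀ − M_∞)·e^(−t/τ); t/τ = 46.8/99.48 = 0.4705, so e^(−t/τ) = 0.6247.
M(t) = 204430 − 71130 × 0.6247 = 159990 Tg N.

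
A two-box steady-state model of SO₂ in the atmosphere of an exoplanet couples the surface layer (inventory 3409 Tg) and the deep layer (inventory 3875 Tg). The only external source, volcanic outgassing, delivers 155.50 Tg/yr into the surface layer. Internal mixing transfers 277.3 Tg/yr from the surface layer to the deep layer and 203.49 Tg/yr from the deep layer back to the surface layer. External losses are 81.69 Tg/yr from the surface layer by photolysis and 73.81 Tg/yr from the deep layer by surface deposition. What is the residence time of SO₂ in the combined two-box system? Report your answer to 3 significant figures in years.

Treat the two boxes together as one reservoir: the mixing fluxes between them are internal recycling, so τ = ΣM / Σ(external losses).
M_total = 3409 + 3875 = 7284.0 Tg.
ΣF_external_out = 81.69 + 73.81 = 155.50 Tg/yr.
τ = M_total / ΣF_ext = 7284.0 / 155.50 = 46.84 yr.

46.8 yr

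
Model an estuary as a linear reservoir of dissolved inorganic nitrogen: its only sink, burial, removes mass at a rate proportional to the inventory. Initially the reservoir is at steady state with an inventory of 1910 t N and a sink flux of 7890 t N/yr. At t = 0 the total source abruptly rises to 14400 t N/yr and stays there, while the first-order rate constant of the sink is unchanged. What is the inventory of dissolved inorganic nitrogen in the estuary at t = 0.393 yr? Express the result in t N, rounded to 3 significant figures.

τ = M₀/F₀ = 1910/7890 = 0.2421 yr; rate constant k = 1/τ.
New steady state M_∞ = F₁/k = F₁·τ = 14400 × 0.2421 = 3485.9 t N.
M(t) = M_∞ + (M₀ − M_∞)·e^(−t/τ); t/τ = 0.393/0.2421 = 1.623, so e^(−t/τ) = 0.1972.
M(t) = 3485.9 − 1576 × 0.1972 = 3175.1 t N.

3180 t N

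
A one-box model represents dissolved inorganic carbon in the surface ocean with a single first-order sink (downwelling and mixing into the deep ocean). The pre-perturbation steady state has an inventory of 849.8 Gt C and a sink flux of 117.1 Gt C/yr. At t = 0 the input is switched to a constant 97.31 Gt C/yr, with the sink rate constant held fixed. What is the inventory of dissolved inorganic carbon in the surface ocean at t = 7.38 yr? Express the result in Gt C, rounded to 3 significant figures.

758 Gt C

Residence time τ = M₀/F₀ = 7.257 yr. The eventual steady state is M_∞ = M₀·(F₁/F₀) = 849.8 × 97.31/117.1 = 706.18 Gt C.
The anomaly ΔM(t) = M(t) − M_∞ decays as ΔM₀·e^(−t/τ) with ΔM₀ = 849.8 − 706.18 = 143.6 Gt C.
At t = 7.38 yr, e^(−t/τ) = e^(−1.017) = 0.3617, so ΔM = 51.95 Gt C and M = 706.18 + 51.95 = 758.13 Gt C.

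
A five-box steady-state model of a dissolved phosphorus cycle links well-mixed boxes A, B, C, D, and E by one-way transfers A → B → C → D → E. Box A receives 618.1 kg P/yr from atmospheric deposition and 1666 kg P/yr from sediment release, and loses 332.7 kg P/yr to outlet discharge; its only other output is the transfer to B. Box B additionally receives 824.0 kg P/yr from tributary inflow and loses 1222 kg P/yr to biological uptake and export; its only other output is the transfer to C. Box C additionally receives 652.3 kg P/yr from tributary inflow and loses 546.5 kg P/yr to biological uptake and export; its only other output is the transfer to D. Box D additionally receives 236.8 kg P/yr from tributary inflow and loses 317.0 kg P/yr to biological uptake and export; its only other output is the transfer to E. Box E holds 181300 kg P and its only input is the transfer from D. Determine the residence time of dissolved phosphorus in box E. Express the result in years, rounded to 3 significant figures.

Box A: F(A→B) = (618.1 + 1666) − 332.7 = 1951.4 kg P/yr.
Box B: F(B→C) = (1951.4 + 824.0) − 1222 = 1553.4 kg P/yr.
Box C: F(C→D) = (1553.4 + 652.3) − 546.5 = 1659.2 kg P/yr.
Box D: F(D→E) = (1659.2 + 236.8) − 317.0 = 1579.0 kg P/yr.
Box E throughput = its input = 1579.0 kg P/yr; τ = 181300 / 1579.0 = 114.8 yr.

115 yr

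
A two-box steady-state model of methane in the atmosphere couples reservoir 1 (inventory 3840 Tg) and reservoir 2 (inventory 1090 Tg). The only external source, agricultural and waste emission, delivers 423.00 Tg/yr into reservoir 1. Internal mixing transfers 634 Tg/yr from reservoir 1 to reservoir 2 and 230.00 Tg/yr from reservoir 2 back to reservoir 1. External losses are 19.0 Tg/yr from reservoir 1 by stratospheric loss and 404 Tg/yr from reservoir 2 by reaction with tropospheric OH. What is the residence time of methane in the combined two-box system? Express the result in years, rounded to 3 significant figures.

11.7 yr

Treat the two boxes together as one reservoir: the mixing fluxes between them are internal recycling, so τ = ΣM / Σ(external losses).
M_total = 3840 + 1090 = 4930.0 Tg.
ΣF_external_out = 19.0 + 404 = 423.00 Tg/yr.
τ = M_total / ΣF_ext = 4930.0 / 423.00 = 11.65 yr.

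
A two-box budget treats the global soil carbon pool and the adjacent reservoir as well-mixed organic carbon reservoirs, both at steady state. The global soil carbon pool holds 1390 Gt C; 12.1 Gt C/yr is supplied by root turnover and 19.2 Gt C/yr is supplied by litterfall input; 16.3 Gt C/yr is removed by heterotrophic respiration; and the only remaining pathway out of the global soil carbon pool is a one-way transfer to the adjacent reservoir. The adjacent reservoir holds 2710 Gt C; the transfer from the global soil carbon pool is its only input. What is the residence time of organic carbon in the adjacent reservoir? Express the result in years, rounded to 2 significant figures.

180 yr

Balance the global soil carbon pool: ΣF_in = 12.1 + 19.2 = 31.300 Gt C/yr.
Transfer to the adjacent reservoir = ΣF_in − (16.3) = 15.000 Gt C/yr.
At steady state the output of the adjacent reservoir equals its input, 15.000 Gt C/yr.
τ = M / F = 2710 / 15.000 = 180.7 yr.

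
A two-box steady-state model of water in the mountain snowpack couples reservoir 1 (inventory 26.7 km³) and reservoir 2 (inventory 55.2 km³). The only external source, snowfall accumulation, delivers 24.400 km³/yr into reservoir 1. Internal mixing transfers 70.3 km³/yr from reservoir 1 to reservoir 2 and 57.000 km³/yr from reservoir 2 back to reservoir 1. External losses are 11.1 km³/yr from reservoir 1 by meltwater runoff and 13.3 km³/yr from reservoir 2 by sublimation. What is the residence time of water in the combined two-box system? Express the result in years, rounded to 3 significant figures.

Residence time in the combined system uses the total inventory and the total *external* removal — internal exchanges between the two boxes cancel.
M_total = 26.7 + 55.2 = 81.900 km³.
ΣF_external_out = 11.1 + 13.3 = 24.400 km³/yr.
τ = M_total / ΣF_ext = 81.900 / 24.400 = 3.357 yr.

3.36 yr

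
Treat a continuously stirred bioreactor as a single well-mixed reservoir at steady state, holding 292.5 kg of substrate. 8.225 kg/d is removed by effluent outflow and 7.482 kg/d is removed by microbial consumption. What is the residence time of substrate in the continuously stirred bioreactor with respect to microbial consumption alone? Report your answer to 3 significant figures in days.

39.1 d

Residence time with respect to a single sink: τ = M / F_sink.
τ = 292.5 / 7.482 = 39.09 d.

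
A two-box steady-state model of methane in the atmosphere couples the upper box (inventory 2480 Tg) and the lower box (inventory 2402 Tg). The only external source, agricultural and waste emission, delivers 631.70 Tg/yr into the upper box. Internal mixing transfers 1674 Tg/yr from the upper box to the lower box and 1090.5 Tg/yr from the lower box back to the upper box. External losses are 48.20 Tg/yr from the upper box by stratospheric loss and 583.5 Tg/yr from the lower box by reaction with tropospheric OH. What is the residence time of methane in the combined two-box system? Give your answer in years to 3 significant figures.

7.73 yr

For the system as a whole, the A↔B exchange is internal and contributes nothing to the throughput; only the external sinks remove mass.
M_total = 2480 + 2402 = 4882.0 Tg.
ΣF_external_out = 48.20 + 583.5 = 631.70 Tg/yr.
τ = M_total / ΣF_ext = 4882.0 / 631.70 = 7.728 yr.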